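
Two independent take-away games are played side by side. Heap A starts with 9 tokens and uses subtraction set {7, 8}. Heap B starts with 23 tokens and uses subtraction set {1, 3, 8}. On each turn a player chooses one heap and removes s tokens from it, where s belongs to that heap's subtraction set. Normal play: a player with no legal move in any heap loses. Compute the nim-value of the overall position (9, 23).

Heap A, S = {7, 8}:
G(0) = 0
G(1) = mex{} = 0
G(2) = mex{} = 0
G(3) = mex{} = 0
G(4) = mex{} = 0
G(5) = mex{} = 0
G(6) = mex{} = 0
G(7) = mex{0} = 1
G(8) = mex{0,0} = 1
G(9) = mex{0,0} = 1
G_A(9) = 1.
Heap B, S = {1, 3, 8}:
G(0) = 0
G(1) = mex{0} = 1
G(2) = mex{1} = 0
G(3) = mex{0,0} = 1
G(4) = mex{1,1} = 0
G(5) = mex{0,0} = 1
G(6) = mex{1,1} = 0
G(7) = mex{0,0} = 1
G(8) = mex{1,1,0} = 2
G(9) = mex{2,0,1} = 3
G(10) = mex{3,1,0} = 2
G(11) = mex{2,2,1} = 0
G(12) = mex{0,3,0} = 1
G(13) = mex{1,2,1} = 0
G(14) = mex{0,0,0} = 1
G(15) = mex{1,1,1} = 0
G(16) = mex{0,0,2} = 1
G(17) = mex{1,1,3} = 0
G(18) = mex{0,0,2} = 1
G(19) = mex{1,1,0} = 2
G(20) = mex{2,0,1} = 3
G(21) = mex{3,1,0} = 2
G(22) = mex{2,2,1} = 0
G(23) = mex{0,3,0} = 1
G_B(23) = 1.
Combined Grundy value = 1 ⊕ 1 = 0.

0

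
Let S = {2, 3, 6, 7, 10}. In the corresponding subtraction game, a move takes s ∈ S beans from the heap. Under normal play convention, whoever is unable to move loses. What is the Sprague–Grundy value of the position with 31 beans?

n :  0  1  2  3  4  5  6  7  8  9 10 11 12 13 14 15 16 17 18 19 20 21 22 23 24 25 26 27 28 29 30 31
G :  0  0  1  1  2  0  3  1  2  0  3  1  2  0  0  1  1  2  0  3  1  2  0  3  1  2  0  0  1  1  2  0

0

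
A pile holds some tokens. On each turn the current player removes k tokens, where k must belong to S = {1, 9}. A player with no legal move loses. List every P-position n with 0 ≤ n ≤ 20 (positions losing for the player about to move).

0, 2, 4, 6, 8, 10, 12, 14, 16, 18, 20

n :  0  1  2  3  4  5  6  7  8  9 10 11 12 13 14 15 16 17 18 19 20
G :  0  1  0  1  0  1  0  1  0  1  0  1  0  1  0  1  0  1  0  1  0
P-positions are exactly the n with G(n) = 0.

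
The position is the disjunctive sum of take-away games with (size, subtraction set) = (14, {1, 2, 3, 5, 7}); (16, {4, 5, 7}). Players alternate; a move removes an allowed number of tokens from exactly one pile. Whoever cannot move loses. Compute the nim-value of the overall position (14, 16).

Pile A, S = {1, 2, 3, 5, 7}:
G(0) = 0
G(1) = mex{0} = 1
G(2) = mex{1,0} = 2
G(3) = mex{2,1,0} = 3
G(4) = mex{3,2,1} = 0
G(5) = mex{0,3,2,0} = 1
G(6) = mex{1,0,3,1} = 2
G(7) = mex{2,1,0,2,0} = 3
G(8) = mex{3,2,1,3,1} = 0
G(9) = mex{0,3,2,0,2} = 1
G(10) = mex{1,0,3,1,3} = 2
G(11) = mex{2,1,0,2,0} = 3
G(12) = mex{3,2,1,3,1} = 0
G(13) = mex{0,3,2,0,2} = 1
G(14) = mex{1,0,3,1,3} = 2
G_A(14) = 2.
Pile B, S = {4, 5, 7}:
n :  0  1  2  3  4  5  6  7  8  9 10 11 12 13 14 15 16
G :  0  0  0  0  1  1  1  1  2  2  2  0  0  0  0  1  1
G_B(16) = 1.
Combined Grundy value = 2 ⊕ 1 = 3.

3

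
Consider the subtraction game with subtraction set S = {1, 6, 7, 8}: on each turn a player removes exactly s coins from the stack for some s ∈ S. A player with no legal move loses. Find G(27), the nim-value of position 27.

G(0) = 0
G(1) = mex{0} = 1
G(2) = mex{1} = 0
G(3) = mex{0} = 1
G(4) = mex{1} = 0
G(5) = mex{0} = 1
G(6) = mex{1,0} = 2
G(7) = mex{2,1,0} = 3
G(8) = mex{3,0,1,0} = 2
G(9) = mex{2,1,0,1} = 3
G(10) = mex{3,0,1,0} = 2
G(11) = mex{2,1,0,1} = 3
G(12) = mex{3,2,1,0} = 4
G(13) = mex{4,3,2,1} = 0
G(14) = mex{0,2,3,2} = 1
G(15) = mex{1,3,2,3} = 0
G(16) = mex{0,2,3,2} = 1
G(17) = mex{1,3,2,3} = 0
G(18) = mex{0,4,3,2} = 1
G(19) = mex{1,0,4,3} = 2
G(20) = mex{2,1,0,4} = 3
G(21) = mex{3,0,1,0} = 2
G(22) = mex{2,1,0,1} = 3
G(23) = mex{3,0,1,0} = 2
G(24) = mex{2,1,0,1} = 3
G(25) = mex{3,2,1,0} = 4
G(26) = mex{4,3,2,1} = 0
G(27) = mex{0,2,3,2} = 1

1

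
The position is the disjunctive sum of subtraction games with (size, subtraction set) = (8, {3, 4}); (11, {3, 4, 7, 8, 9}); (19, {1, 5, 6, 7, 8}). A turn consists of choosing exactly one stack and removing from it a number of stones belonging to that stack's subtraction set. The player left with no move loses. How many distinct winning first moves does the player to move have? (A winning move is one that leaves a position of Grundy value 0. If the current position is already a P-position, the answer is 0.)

5

Stack A, S = {3, 4}:
n : 0 1 2 3 4 5 6 7 8
G : 0 0 0 1 1 1 2 0 0
G_A(8) = 0.
Stack B, S = {3, 4, 7, 8, 9}:
G(0) = 0
G(1) = mex{} = 0
G(2) = mex{} = 0
G(3) = mex{0} = 1
G(4) = mex{0,0} = 1
G(5) = mex{0,0} = 1
G(6) = mex{1,0} = 2
G(7) = mex{1,1,0} = 2
G(8) = mex{1,1,0,0} = 2
G(9) = mex{2,1,0,0,0} = 3
G(10) = mex{2,2,1,0,0} = 3
G(11) = mex{2,2,1,1,0} = 3
G_B(11) = 3.
Stack C, S = {1, 5, 6, 7, 8}:
G(0) = 0
G(1) = mex{0} = 1
G(2) = mex{1} = 0
G(3) = mex{0} = 1
G(4) = mex{1} = 0
G(5) = mex{0,0} = 1
G(6) = mex{1,1,0} = 2
G(7) = mex{2,0,1,0} = 3
G(8) = mex{3,1,0,1,0} = 2
G(9) = mex{2,0,1,0,1} = 3
G(10) = mex{3,1,0,1,0} = 2
G(11) = mex{2,2,1,0,1} = 3
G(12) = mex{3,3,2,1,0} = 4
G(13) = mex{4,2,3,2,1} = 0
G(14) = mex{0,3,2,3,2} = 1
G(15) = mex{1,2,3,2,3} = 0
G(16) = mex{0,3,2,3,2} = 1
G(17) = mex{1,4,3,2,3} = 0
G(18) = mex{0,0,4,3,2} = 1
G(19) = mex{1,1,0,4,3} = 2
G_C(19) = 2.
Combined Grundy value = 0 ⊕ 3 ⊕ 2 = 1.
A winning move leaves total XOR = 0, i.e. changes one component's Grundy value g to g ⊕ X where X is the current total.
Stack A: need g' = 0⊕1 = 1. Options: 8−3→G=1, 8−4→G=1. Hits: 2.
Stack B: need g' = 3⊕1 = 2. Options: 11−3→G=2, 11−4→G=2, 11−7→G=1, 11−8→G=1, 11−9→G=0. Hits: 2.
Stack C: need g' = 2⊕1 = 3. Options: 19−1→G=1, 19−5→G=1, 19−6→G=0, 19−7→G=4, 19−8→G=3. Hits: 1.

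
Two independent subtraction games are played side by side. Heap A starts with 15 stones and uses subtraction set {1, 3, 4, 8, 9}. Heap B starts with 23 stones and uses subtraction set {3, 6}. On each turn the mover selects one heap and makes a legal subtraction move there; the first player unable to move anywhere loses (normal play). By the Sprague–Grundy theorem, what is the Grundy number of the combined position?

Heap A, S = {1, 3, 4, 8, 9}:
n :  0  1  2  3  4  5  6  7  8  9 10 11 12 13 14 15
G :  0  1  0  1  2  3  2  0  1  4  3  2  0  1  0  1
G_A(15) = 1.
Heap B, S = {3, 6}:
G(0) = 0
G(1) = mex{} = 0
G(2) = mex{} = 0
G(3) = mex{0} = 1
G(4) = mex{0} = 1
G(5) = mex{0} = 1
G(6) = mex{1,0} = 2
G(7) = mex{1,0} = 2
G(8) = mex{1,0} = 2
G(9) = mex{2,1} = 0
G(10) = mex{2,1} = 0
G(11) = mex{2,1} = 0
G(12) = mex{0,2} = 1
G(13) = mex{0,2} = 1
G(14) = mex{0,2} = 1
G(15) = mex{1,0} = 2
G(16) = mex{1,0} = 2
G(17) = mex{1,0} = 2
G(18) = mex{2,1} = 0
G(19) = mex{2,1} = 0
G(20) = mex{2,1} = 0
G(21) = mex{0,2} = 1
G(22) = mex{0,2} = 1
G(23) = mex{0,2} = 1
G_B(23) = 1.
Combined Grundy value = 1 ⊕ 1 = 0.

0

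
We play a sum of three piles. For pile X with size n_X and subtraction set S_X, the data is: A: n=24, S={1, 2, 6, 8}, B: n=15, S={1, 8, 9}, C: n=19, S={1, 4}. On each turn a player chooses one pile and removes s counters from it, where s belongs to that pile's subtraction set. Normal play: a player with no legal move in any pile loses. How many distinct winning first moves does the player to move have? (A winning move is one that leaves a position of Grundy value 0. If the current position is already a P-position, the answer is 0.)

3

Pile A, S = {1, 2, 6, 8}:
G(0) = 0
G(1) = mex{0} = 1
G(2) = mex{1,0} = 2
G(3) = mex{2,1} = 0
G(4) = mex{0,2} = 1
G(5) = mex{1,0} = 2
G(6) = mex{2,1,0} = 3
G(7) = mex{3,2,1} = 0
G(8) = mex{0,3,2,0} = 1
G(9) = mex{1,0,0,1} = 2
G(10) = mex{2,1,1,2} = 0
G(11) = mex{0,2,2,0} = 1
G(12) = mex{1,0,3,1} = 2
G(13) = mex{2,1,0,2} = 3
G(14) = mex{3,2,1,3} = 0
G(15) = mex{0,3,2,0} = 1
G(16) = mex{1,0,0,1} = 2
G(17) = mex{2,1,1,2} = 0
G(18) = mex{0,2,2,0} = 1
G(19) = mex{1,0,3,1} = 2
G(20) = mex{2,1,0,2} = 3
G(21) = mex{3,2,1,3} = 0
G(22) = mex{0,3,2,0} = 1
G(23) = mex{1,0,0,1} = 2
G(24) = mex{2,1,1,2} = 0
G_A(24) = 0.
Pile B, S = {1, 8, 9}:
n :  0  1  2  3  4  5  6  7  8  9 10 11 12 13 14 15
G :  0  1  0  1  0  1  0  1  2  3  2  3  2  3  2  3
G_B(15) = 3.
Pile C, S = {1, 4}:
G(0) = 0
G(1) = mex{0} = 1
G(2) = mex{1} = 0
G(3) = mex{0} = 1
G(4) = mex{1,0} = 2
G(5) = mex{2,1} = 0
G(6) = mex{0,0} = 1
G(7) = mex{1,1} = 0
G(8) = mex{0,2} = 1
G(9) = mex{1,0} = 2
G(10) = mex{2,1} = 0
G(11) = mex{0,0} = 1
G(12) = mex{1,1} = 0
G(13) = mex{0,2} = 1
G(14) = mex{1,0} = 2
G(15) = mex{2,1} = 0
G(16) = mex{0,0} = 1
G(17) = mex{1,1} = 0
G(18) = mex{0,2} = 1
G(19) = mex{1,0} = 2
G_C(19) = 2.
Combined Grundy value = 0 ⊕ 3 ⊕ 2 = 1.
A winning move leaves total XOR = 0, i.e. changes one component's Grundy value g to g ⊕ X where X is the current total.
Pile A: need g' = 0⊕1 = 1. Options: 24−1→G=2, 24−2→G=1, 24−6→G=1, 24−8→G=2. Hits: 2.
Pile B: need g' = 3⊕1 = 2. Options: 15−1→G=2, 15−8→G=1, 15−9→G=0. Hits: 1.
Pile C: need g' = 2⊕1 = 3. Options: 19−1→G=1, 19−4→G=0. Hits: 0.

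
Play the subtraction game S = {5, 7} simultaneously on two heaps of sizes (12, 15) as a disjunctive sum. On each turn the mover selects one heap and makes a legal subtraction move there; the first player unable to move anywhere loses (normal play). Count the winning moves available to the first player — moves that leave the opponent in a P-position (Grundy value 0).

All heaps use S = {5, 7}:
n :  0  1  2  3  4  5  6  7  8  9 10 11 12 13 14 15
G :  0  0  0  0  0  1  1  1  1  1  2  2  0  0  0  0
Heap A: G(12) = 0.
Heap B: G(15) = 0.
Combined Grundy value = 0 ⊕ 0 = 0.
A winning move leaves total XOR = 0, i.e. changes one component's Grundy value g to g ⊕ X where X is the current total.
Heap A: target g' = 0⊕0 = 0, but every legal move changes the Grundy value (mex property), so 0 moves.
Heap B: target g' = 0⊕0 = 0, but every legal move changes the Grundy value (mex property), so 0 moves.

0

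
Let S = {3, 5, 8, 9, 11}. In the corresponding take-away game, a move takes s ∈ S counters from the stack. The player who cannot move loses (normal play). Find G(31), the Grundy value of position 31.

G(0) = 0
G(1) = mex{} = 0
G(2) = mex{} = 0
G(3) = mex{0} = 1
G(4) = mex{0} = 1
G(5) = mex{0,0} = 1
G(6) = mex{1,0} = 2
G(7) = mex{1,0} = 2
G(8) = mex{1,1,0} = 2
G(9) = mex{2,1,0,0} = 3
G(10) = mex{2,1,0,0} = 3
G(11) = mex{2,2,1,0,0} = 3
G(12) = mex{3,2,1,1,0} = 4
G(13) = mex{3,2,1,1,0} = 4
G(14) = mex{3,3,2,1,1} = 0
G(15) = mex{4,3,2,2,1} = 0
G(16) = mex{4,3,2,2,1} = 0
G(17) = mex{0,4,3,2,2} = 1
G(18) = mex{0,4,3,3,2} = 1
G(19) = mex{0,0,3,3,2} = 1
G(20) = mex{1,0,4,3,3} = 2
G(21) = mex{1,0,4,4,3} = 2
G(22) = mex{1,1,0,4,3} = 2
G(23) = mex{2,1,0,0,4} = 3
G(24) = mex{2,1,0,0,4} = 3
G(25) = mex{2,2,1,0,0} = 3
G(26) = mex{3,2,1,1,0} = 4
G(27) = mex{3,2,1,1,0} = 4
G(28) = mex{3,3,2,1,1} = 0
G(29) = mex{4,3,2,2,1} = 0
G(30) = mex{4,3,2,2,1} = 0
G(31) = mex{0,4,3,2,2} = 1

1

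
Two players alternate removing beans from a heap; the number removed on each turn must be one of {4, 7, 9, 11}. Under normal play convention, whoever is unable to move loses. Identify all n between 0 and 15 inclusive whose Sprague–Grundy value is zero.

G(0) = 0
G(1) = mex{} = 0
G(2) = mex{} = 0
G(3) = mex{} = 0
G(4) = mex{0} = 1
G(5) = mex{0} = 1
G(6) = mex{0} = 1
G(7) = mex{0,0} = 1
G(8) = mex{1,0} = 2
G(9) = mex{1,0,0} = 2
G(10) = mex{1,0,0} = 2
G(11) = mex{1,1,0,0} = 2
G(12) = mex{2,1,0,0} = 3
G(13) = mex{2,1,1,0} = 3
G(14) = mex{2,1,1,0} = 3
G(15) = mex{2,2,1,1} = 0
P-positions are exactly the n with G(n) = 0.

0, 1, 2, 3, 15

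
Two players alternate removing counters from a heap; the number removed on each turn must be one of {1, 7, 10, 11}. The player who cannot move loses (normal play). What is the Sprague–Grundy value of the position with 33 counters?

3

n :  0  1  2  3  4  5  6  7  8  9 10 11 12 13 14 15 16 17 18 19 20 21 22 23 24 25 26 27 28 29 30 31 32 33
G :  0  1  0  1  0  1  0  1  0  1  2  3  2  3  2  3  2  3  2  3  0  1  0  1  0  1  0  1  0  1  2  3  2  3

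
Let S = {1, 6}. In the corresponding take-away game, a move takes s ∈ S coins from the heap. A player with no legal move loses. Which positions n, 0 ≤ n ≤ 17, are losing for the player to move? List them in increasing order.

n :  0  1  2  3  4  5  6  7  8  9 10 11 12 13 14 15 16 17
G :  0  1  0  1  0  1  2  0  1  0  1  0  1  2  0  1  0  1
P-positions are exactly the n with G(n) = 0.

0, 2, 4, 7, 9, 11, 14, 16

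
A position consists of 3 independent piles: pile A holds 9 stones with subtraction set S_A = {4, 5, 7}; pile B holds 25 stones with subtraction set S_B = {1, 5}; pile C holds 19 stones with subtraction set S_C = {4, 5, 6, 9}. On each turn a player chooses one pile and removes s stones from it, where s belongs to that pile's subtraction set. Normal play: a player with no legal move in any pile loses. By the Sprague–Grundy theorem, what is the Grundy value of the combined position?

2

Pile A, S = {4, 5, 7}:
n : 0 1 2 3 4 5 6 7 8 9
G : 0 0 0 0 1 1 1 1 2 2
G_A(9) = 2.
Pile B, S = {1, 5}:
n :  0  1  2  3  4  5  6  7  8  9 10 11 12 13 14 15 16 17 18 19 20 21 22 23 24 25
G :  0  1  0  1  0  1  0  1  0  1  0  1  0  1  0  1  0  1  0  1  0  1  0  1  0  1
G_B(25) = 1.
Pile C, S = {4, 5, 6, 9}:
G(0) = 0
G(1) = mex{} = 0
G(2) = mex{} = 0
G(3) = mex{} = 0
G(4) = mex{0} = 1
G(5) = mex{0,0} = 1
G(6) = mex{0,0,0} = 1
G(7) = mex{0,0,0} = 1
G(8) = mex{1,0,0} = 2
G(9) = mex{1,1,0,0} = 2
G(10) = mex{1,1,1,0} = 2
G(11) = mex{1,1,1,0} = 2
G(12) = mex{2,1,1,0} = 3
G(13) = mex{2,2,1,1} = 0
G(14) = mex{2,2,2,1} = 0
G(15) = mex{2,2,2,1} = 0
G(16) = mex{3,2,2,1} = 0
G(17) = mex{0,3,2,2} = 1
G(18) = mex{0,0,3,2} = 1
G(19) = mex{0,0,0,2} = 1
G_C(19) = 1.
Combined Grundy value = 2 ⊕ 1 ⊕ 1 = 2.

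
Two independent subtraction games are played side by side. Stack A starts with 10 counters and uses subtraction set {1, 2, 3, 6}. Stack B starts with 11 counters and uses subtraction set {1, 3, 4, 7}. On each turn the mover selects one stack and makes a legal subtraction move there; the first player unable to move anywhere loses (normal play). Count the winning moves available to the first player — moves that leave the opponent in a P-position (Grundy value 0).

Stack A, S = {1, 2, 3, 6}:
n :  0  1  2  3  4  5  6  7  8  9 10
G :  0  1  2  3  0  1  2  3  0  1  2
G_A(10) = 2.
Stack B, S = {1, 3, 4, 7}:
G(0) = 0
G(1) = mex{0} = 1
G(2) = mex{1} = 0
G(3) = mex{0,0} = 1
G(4) = mex{1,1,0} = 2
G(5) = mex{2,0,1} = 3
G(6) = mex{3,1,0} = 2
G(7) = mex{2,2,1,0} = 3
G(8) = mex{3,3,2,1} = 0
G(9) = mex{0,2,3,0} = 1
G(10) = mex{1,3,2,1} = 0
G(11) = mex{0,0,3,2} = 1
G_B(11) = 1.
Combined Grundy value = 2 ⊕ 1 = 3.
A winning move leaves total XOR = 0, i.e. changes one component's Grundy value g to g ⊕ X where X is the current total.
Stack A: need g' = 2⊕3 = 1. Options: 10−1→G=1, 10−2→G=0, 10−3→G=3, 10−6→G=0. Hits: 1.
Stack B: need g' = 1⊕3 = 2. Options: 11−1→G=0, 11−3→G=0, 11−4→G=3, 11−7→G=2. Hits: 1.

2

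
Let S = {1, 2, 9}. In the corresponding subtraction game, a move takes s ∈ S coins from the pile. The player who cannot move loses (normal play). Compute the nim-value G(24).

1

G(0) = 0
G(1) = mex{0} = 1
G(2) = mex{1,0} = 2
G(3) = mex{2,1} = 0
G(4) = mex{0,2} = 1
G(5) = mex{1,0} = 2
G(6) = mex{2,1} = 0
G(7) = mex{0,2} = 1
G(8) = mex{1,0} = 2
G(9) = mex{2,1,0} = 3
G(10) = mex{3,2,1} = 0
G(11) = mex{0,3,2} = 1
G(12) = mex{1,0,0} = 2
G(13) = mex{2,1,1} = 0
G(14) = mex{0,2,2} = 1
G(15) = mex{1,0,0} = 2
G(16) = mex{2,1,1} = 0
G(17) = mex{0,2,2} = 1
G(18) = mex{1,0,3} = 2
G(19) = mex{2,1,0} = 3
G(20) = mex{3,2,1} = 0
G(21) = mex{0,3,2} = 1
G(22) = mex{1,0,0} = 2
G(23) = mex{2,1,1} = 0
G(24) = mex{0,2,2} = 1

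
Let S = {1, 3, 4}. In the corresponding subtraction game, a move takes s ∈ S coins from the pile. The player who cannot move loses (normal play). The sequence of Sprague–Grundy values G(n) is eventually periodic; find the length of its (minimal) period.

G(0) = 0
G(1) = mex{0} = 1
G(2) = mex{1} = 0
G(3) = mex{0,0} = 1
G(4) = mex{1,1,0} = 2
G(5) = mex{2,0,1} = 3
G(6) = mex{3,1,0} = 2
G(7) = mex{2,2,1} = 0
G(8) = mex{0,3,2} = 1
G(9) = mex{1,2,3} = 0
G(10) = mex{0,0,2} = 1
G(11) = mex{1,1,0} = 2
G(12) = mex{2,0,1} = 3
G(13) = mex{3,1,0} = 2
G(14) = mex{2,2,1} = 0
G(15) = mex{0,3,2} = 1
G(n+7) = G(n) holds for n = 0,…,3 (a full window of length max(S) = 4), so the sequence is purely periodic with period 7.

7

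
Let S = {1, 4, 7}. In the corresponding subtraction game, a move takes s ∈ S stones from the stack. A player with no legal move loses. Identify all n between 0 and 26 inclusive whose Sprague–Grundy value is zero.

G(0) = 0
G(1) = mex{0} = 1
G(2) = mex{1} = 0
G(3) = mex{0} = 1
G(4) = mex{1,0} = 2
G(5) = mex{2,1} = 0
G(6) = mex{0,0} = 1
G(7) = mex{1,1,0} = 2
G(8) = mex{2,2,1} = 0
G(9) = mex{0,0,0} = 1
G(10) = mex{1,1,1} = 0
G(11) = mex{0,2,2} = 1
G(12) = mex{1,0,0} = 2
G(13) = mex{2,1,1} = 0
G(14) = mex{0,0,2} = 1
G(15) = mex{1,1,0} = 2
G(16) = mex{2,2,1} = 0
G(17) = mex{0,0,0} = 1
G(18) = mex{1,1,1} = 0
G(19) = mex{0,2,2} = 1
G(20) = mex{1,0,0} = 2
G(21) = mex{2,1,1} = 0
G(22) = mex{0,0,2} = 1
G(23) = mex{1,1,0} = 2
G(24) = mex{2,2,1} = 0
G(25) = mex{0,0,0} = 1
G(26) = mex{1,1,1} = 0
P-positions are exactly the n with G(n) = 0.

0, 2, 5, 8, 10, 13, 16, 18, 21, 24, 26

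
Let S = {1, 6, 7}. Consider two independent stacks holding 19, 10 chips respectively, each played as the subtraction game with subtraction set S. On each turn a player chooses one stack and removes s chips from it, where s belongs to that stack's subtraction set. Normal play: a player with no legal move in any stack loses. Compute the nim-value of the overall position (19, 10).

1

All stacks use S = {1, 6, 7}:
G(0) = 0
G(1) = mex{0} = 1
G(2) = mex{1} = 0
G(3) = mex{0} = 1
G(4) = mex{1} = 0
G(5) = mex{0} = 1
G(6) = mex{1,0} = 2
G(7) = mex{2,1,0} = 3
G(8) = mex{3,0,1} = 2
G(9) = mex{2,1,0} = 3
G(10) = mex{3,0,1} = 2
G(11) = mex{2,1,0} = 3
G(12) = mex{3,2,1} = 0
G(13) = mex{0,3,2} = 1
G(14) = mex{1,2,3} = 0
G(15) = mex{0,3,2} = 1
G(16) = mex{1,2,3} = 0
G(17) = mex{0,3,2} = 1
G(18) = mex{1,0,3} = 2
G(19) = mex{2,1,0} = 3
Stack A: G(19) = 3.
Stack B: G(10) = 2.
Combined Grundy value = 3 ⊕ 2 = 1.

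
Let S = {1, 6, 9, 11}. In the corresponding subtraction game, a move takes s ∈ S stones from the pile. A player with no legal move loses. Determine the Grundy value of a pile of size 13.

1

G(0) = 0
G(1) = mex{0} = 1
G(2) = mex{1} = 0
G(3) = mex{0} = 1
G(4) = mex{1} = 0
G(5) = mex{0} = 1
G(6) = mex{1,0} = 2
G(7) = mex{2,1} = 0
G(8) = mex{0,0} = 1
G(9) = mex{1,1,0} = 2
G(10) = mex{2,0,1} = 3
G(11) = mex{3,1,0,0} = 2
G(12) = mex{2,2,1,1} = 0
G(13) = mex{0,0,0,0} = 1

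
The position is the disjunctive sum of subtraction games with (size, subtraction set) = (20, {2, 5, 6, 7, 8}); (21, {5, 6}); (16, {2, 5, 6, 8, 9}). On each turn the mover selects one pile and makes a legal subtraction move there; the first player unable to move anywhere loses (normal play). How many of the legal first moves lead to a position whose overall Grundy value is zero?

Pile A, S = {2, 5, 6, 7, 8}:
G(0) = 0
G(1) = mex{} = 0
G(2) = mex{0} = 1
G(3) = mex{0} = 1
G(4) = mex{1} = 0
G(5) = mex{1,0} = 2
G(6) = mex{0,0,0} = 1
G(7) = mex{2,1,0,0} = 3
G(8) = mex{1,1,1,0,0} = 2
G(9) = mex{3,0,1,1,0} = 2
G(10) = mex{2,2,0,1,1} = 3
G(11) = mex{2,1,2,0,1} = 3
G(12) = mex{3,3,1,2,0} = 4
G(13) = mex{3,2,3,1,2} = 0
G(14) = mex{4,2,2,3,1} = 0
G(15) = mex{0,3,2,2,3} = 1
G(16) = mex{0,3,3,2,2} = 1
G(17) = mex{1,4,3,3,2} = 0
G(18) = mex{1,0,4,3,3} = 2
G(19) = mex{0,0,0,4,3} = 1
G(20) = mex{2,1,0,0,4} = 3
G_A(20) = 3.
Pile B, S = {5, 6}:
G(0) = 0
G(1) = mex{} = 0
G(2) = mex{} = 0
G(3) = mex{} = 0
G(4) = mex{} = 0
G(5) = mex{0} = 1
G(6) = mex{0,0} = 1
G(7) = mex{0,0} = 1
G(8) = mex{0,0} = 1
G(9) = mex{0,0} = 1
G(10) = mex{1,0} = 2
G(11) = mex{1,1} = 0
G(12) = mex{1,1} = 0
G(13) = mex{1,1} = 0
G(14) = mex{1,1} = 0
G(15) = mex{2,1} = 0
G(16) = mex{0,2} = 1
G(17) = mex{0,0} = 1
G(18) = mex{0,0} = 1
G(19) = mex{0,0} = 1
G(20) = mex{0,0} = 1
G(21) = mex{1,0} = 2
G_B(21) = 2.
Pile C, S = {2, 5, 6, 8, 9}:
G(0) = 0
G(1) = mex{} = 0
G(2) = mex{0} = 1
G(3) = mex{0} = 1
G(4) = mex{1} = 0
G(5) = mex{1,0} = 2
G(6) = mex{0,0,0} = 1
G(7) = mex{2,1,0} = 3
G(8) = mex{1,1,1,0} = 2
G(9) = mex{3,0,1,0,0} = 2
G(10) = mex{2,2,0,1,0} = 3
G(11) = mex{2,1,2,1,1} = 0
G(12) = mex{3,3,1,0,1} = 2
G(13) = mex{0,2,3,2,0} = 1
G(14) = mex{2,2,2,1,2} = 0
G(15) = mex{1,3,2,3,1} = 0
G(16) = mex{0,0,3,2,3} = 1
G_C(16) = 1.
Combined Grundy value = 3 ⊕ 2 ⊕ 1 = 0.
A winning move leaves total XOR = 0, i.e. changes one component's Grundy value g to g ⊕ X where X is the current total.
Pile A: target g' = 3⊕0 = 3, but every legal move changes the Grundy value (mex property), so 0 moves.
Pile B: target g' = 2⊕0 = 2, but every legal move changes the Grundy value (mex property), so 0 moves.
Pile C: target g' = 1⊕0 = 1, but every legal move changes the Grundy value (mex property), so 0 moves.

0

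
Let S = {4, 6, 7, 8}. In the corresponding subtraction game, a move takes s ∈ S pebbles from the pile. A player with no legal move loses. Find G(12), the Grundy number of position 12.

0

n :  0  1  2  3  4  5  6  7  8  9 10 11 12
G :  0  0  0  0  1  1  1  1  2  2  2  2  0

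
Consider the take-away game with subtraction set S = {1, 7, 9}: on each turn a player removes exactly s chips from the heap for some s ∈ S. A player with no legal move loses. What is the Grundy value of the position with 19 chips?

G(0) = 0
G(1) = mex{0} = 1
G(2) = mex{1} = 0
G(3) = mex{0} = 1
G(4) = mex{1} = 0
G(5) = mex{0} = 1
G(6) = mex{1} = 0
G(7) = mex{0,0} = 1
G(8) = mex{1,1} = 0
G(9) = mex{0,0,0} = 1
G(10) = mex{1,1,1} = 0
G(11) = mex{0,0,0} = 1
G(12) = mex{1,1,1} = 0
G(13) = mex{0,0,0} = 1
G(14) = mex{1,1,1} = 0
G(15) = mex{0,0,0} = 1
G(16) = mex{1,1,1} = 0
G(17) = mex{0,0,0} = 1
G(18) = mex{1,1,1} = 0
G(19) = mex{0,0,0} = 1

1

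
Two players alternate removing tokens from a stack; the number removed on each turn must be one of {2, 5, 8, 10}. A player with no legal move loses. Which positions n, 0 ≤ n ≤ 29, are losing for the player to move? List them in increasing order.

G(0) = 0
G(1) = mex{} = 0
G(2) = mex{0} = 1
G(3) = mex{0} = 1
G(4) = mex{1} = 0
G(5) = mex{1,0} = 2
G(6) = mex{0,0} = 1
G(7) = mex{2,1} = 0
G(8) = mex{1,1,0} = 2
G(9) = mex{0,0,0} = 1
G(10) = mex{2,2,1,0} = 3
G(11) = mex{1,1,1,0} = 2
G(12) = mex{3,0,0,1} = 2
G(13) = mex{2,2,2,1} = 0
G(14) = mex{2,1,1,0} = 3
G(15) = mex{0,3,0,2} = 1
G(16) = mex{3,2,2,1} = 0
G(17) = mex{1,2,1,0} = 3
G(18) = mex{0,0,3,2} = 1
G(19) = mex{3,3,2,1} = 0
G(20) = mex{1,1,2,3} = 0
G(21) = mex{0,0,0,2} = 1
G(22) = mex{0,3,3,2} = 1
G(23) = mex{1,1,1,0} = 2
G(24) = mex{1,0,0,3} = 2
G(25) = mex{2,0,3,1} = 4
G(26) = mex{2,1,1,0} = 3
G(27) = mex{4,1,0,3} = 2
G(28) = mex{3,2,0,1} = 4
G(29) = mex{2,2,1,0} = 3
P-positions are exactly the n with G(n) = 0.

0, 1, 4, 7, 13, 16, 19, 20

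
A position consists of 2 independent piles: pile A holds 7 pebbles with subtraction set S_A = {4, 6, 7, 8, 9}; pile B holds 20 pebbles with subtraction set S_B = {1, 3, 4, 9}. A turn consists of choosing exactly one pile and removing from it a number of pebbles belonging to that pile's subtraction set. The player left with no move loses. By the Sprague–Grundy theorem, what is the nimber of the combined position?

0

Pile A, S = {4, 6, 7, 8, 9}:
G(0) = 0
G(1) = mex{} = 0
G(2) = mex{} = 0
G(3) = mex{} = 0
G(4) = mex{0} = 1
G(5) = mex{0} = 1
G(6) = mex{0,0} = 1
G(7) = mex{0,0,0} = 1
G_A(7) = 1.
Pile B, S = {1, 3, 4, 9}:
G(0) = 0
G(1) = mex{0} = 1
G(2) = mex{1} = 0
G(3) = mex{0,0} = 1
G(4) = mex{1,1,0} = 2
G(5) = mex{2,0,1} = 3
G(6) = mex{3,1,0} = 2
G(7) = mex{2,2,1} = 0
G(8) = mex{0,3,2} = 1
G(9) = mex{1,2,3,0} = 4
G(10) = mex{4,0,2,1} = 3
G(11) = mex{3,1,0,0} = 2
G(12) = mex{2,4,1,1} = 0
G(13) = mex{0,3,4,2} = 1
G(14) = mex{1,2,3,3} = 0
G(15) = mex{0,0,2,2} = 1
G(16) = mex{1,1,0,0} = 2
G(17) = mex{2,0,1,1} = 3
G(18) = mex{3,1,0,4} = 2
G(19) = mex{2,2,1,3} = 0
G(20) = mex{0,3,2,2} = 1
G_B(20) = 1.
Combined Grundy value = 1 ⊕ 1 = 0.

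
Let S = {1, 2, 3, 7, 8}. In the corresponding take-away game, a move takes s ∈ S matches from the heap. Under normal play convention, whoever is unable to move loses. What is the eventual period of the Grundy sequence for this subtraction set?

G(0) = 0
G(1) = mex{0} = 1
G(2) = mex{1,0} = 2
G(3) = mex{2,1,0} = 3
G(4) = mex{3,2,1} = 0
G(5) = mex{0,3,2} = 1
G(6) = mex{1,0,3} = 2
G(7) = mex{2,1,0,0} = 3
G(8) = mex{3,2,1,1,0} = 4
G(9) = mex{4,3,2,2,1} = 0
G(10) = mex{0,4,3,3,2} = 1
G(11) = mex{1,0,4,0,3} = 2
G(12) = mex{2,1,0,1,0} = 3
G(13) = mex{3,2,1,2,1} = 0
G(14) = mex{0,3,2,3,2} = 1
G(15) = mex{1,0,3,4,3} = 2
G(16) = mex{2,1,0,0,4} = 3
G(17) = mex{3,2,1,1,0} = 4
G(18) = mex{4,3,2,2,1} = 0
G(19) = mex{0,4,3,3,2} = 1
G(n+9) = G(n) holds for n = 0,…,7 (a full window of length max(S) = 8), so the sequence is purely periodic with period 9.

9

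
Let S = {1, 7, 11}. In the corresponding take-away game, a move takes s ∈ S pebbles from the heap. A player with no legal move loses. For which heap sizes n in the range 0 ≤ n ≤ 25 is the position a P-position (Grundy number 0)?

n :  0  1  2  3  4  5  6  7  8  9 10 11 12 13 14 15 16 17 18 19 20 21 22 23 24 25
G :  0  1  0  1  0  1  0  1  0  1  0  1  0  1  0  1  0  1  0  1  0  1  0  1  0  1
P-positions are exactly the n with G(n) = 0.

0, 2, 4, 6, 8, 10, 12, 14, 16, 18, 20, 22, 24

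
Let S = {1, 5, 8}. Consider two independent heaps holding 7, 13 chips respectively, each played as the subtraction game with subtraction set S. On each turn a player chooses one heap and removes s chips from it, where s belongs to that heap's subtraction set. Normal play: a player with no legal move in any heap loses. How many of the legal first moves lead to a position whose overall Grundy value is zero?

3

All heaps use S = {1, 5, 8}:
G(0) = 0
G(1) = mex{0} = 1
G(2) = mex{1} = 0
G(3) = mex{0} = 1
G(4) = mex{1} = 0
G(5) = mex{0,0} = 1
G(6) = mex{1,1} = 0
G(7) = mex{0,0} = 1
G(8) = mex{1,1,0} = 2
G(9) = mex{2,0,1} = 3
G(10) = mex{3,1,0} = 2
G(11) = mex{2,0,1} = 3
G(12) = mex{3,1,0} = 2
G(13) = mex{2,2,1} = 0
Heap A: G(7) = 1.
Heap B: G(13) = 0.
Combined Grundy value = 1 ⊕ 0 = 1.
A winning move leaves total XOR = 0, i.e. changes one component's Grundy value g to g ⊕ X where X is the current total.
Heap A: need g' = 1⊕1 = 0. Options: 7−1→G=0, 7−5→G=0. Hits: 2.
Heap B: need g' = 0⊕1 = 1. Options: 13−1→G=2, 13−5→G=2, 13−8→G=1. Hits: 1.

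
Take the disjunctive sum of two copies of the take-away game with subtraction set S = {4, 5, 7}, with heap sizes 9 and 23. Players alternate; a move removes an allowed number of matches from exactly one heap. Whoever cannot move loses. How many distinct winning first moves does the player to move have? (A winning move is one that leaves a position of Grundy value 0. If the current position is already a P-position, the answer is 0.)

All heaps use S = {4, 5, 7}:
G(0) = 0
G(1) = mex{} = 0
G(2) = mex{} = 0
G(3) = mex{} = 0
G(4) = mex{0} = 1
G(5) = mex{0,0} = 1
G(6) = mex{0,0} = 1
G(7) = mex{0,0,0} = 1
G(8) = mex{1,0,0} = 2
G(9) = mex{1,1,0} = 2
G(10) = mex{1,1,0} = 2
G(11) = mex{1,1,1} = 0
G(12) = mex{2,1,1} = 0
G(13) = mex{2,2,1} = 0
G(14) = mex{2,2,1} = 0
G(15) = mex{0,2,2} = 1
G(16) = mex{0,0,2} = 1
G(17) = mex{0,0,2} = 1
G(18) = mex{0,0,0} = 1
G(19) = mex{1,0,0} = 2
G(20) = mex{1,1,0} = 2
G(21) = mex{1,1,0} = 2
G(22) = mex{1,1,1} = 0
G(23) = mex{2,1,1} = 0
Heap A: G(9) = 2.
Heap B: G(23) = 0.
Combined Grundy value = 2 ⊕ 0 = 2.
A winning move leaves total XOR = 0, i.e. changes one component's Grundy value g to g ⊕ X where X is the current total.
Heap A: need g' = 2⊕2 = 0. Options: 9−4→G=1, 9−5→G=1, 9−7→G=0. Hits: 1.
Heap B: need g' = 0⊕2 = 2. Options: 23−4→G=2, 23−5→G=1, 23−7→G=1. Hits: 1.

2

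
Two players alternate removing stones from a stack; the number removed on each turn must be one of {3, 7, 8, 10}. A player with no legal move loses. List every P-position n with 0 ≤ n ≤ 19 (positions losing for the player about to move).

0, 1, 2, 6, 15, 17, 19

n :  0  1  2  3  4  5  6  7  8  9 10 11 12 13 14 15 16 17 18 19
G :  0  0  0  1  1  1  0  2  2  1  3  3  2  2  4  0  3  0  1  0
P-positions are exactly the n with G(n) = 0.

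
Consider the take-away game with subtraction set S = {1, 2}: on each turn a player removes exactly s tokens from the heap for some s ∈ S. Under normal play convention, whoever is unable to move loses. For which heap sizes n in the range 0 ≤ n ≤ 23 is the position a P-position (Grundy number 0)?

0, 3, 6, 9, 12, 15, 18, 21

G(0) = 0
G(1) = mex{0} = 1
G(2) = mex{1,0} = 2
G(3) = mex{2,1} = 0
G(4) = mex{0,2} = 1
G(5) = mex{1,0} = 2
G(6) = mex{2,1} = 0
G(7) = mex{0,2} = 1
G(8) = mex{1,0} = 2
G(9) = mex{2,1} = 0
G(10) = mex{0,2} = 1
G(11) = mex{1,0} = 2
G(12) = mex{2,1} = 0
G(13) = mex{0,2} = 1
G(14) = mex{1,0} = 2
G(15) = mex{2,1} = 0
G(16) = mex{0,2} = 1
G(17) = mex{1,0} = 2
G(18) = mex{2,1} = 0
G(19) = mex{0,2} = 1
G(20) = mex{1,0} = 2
G(21) = mex{2,1} = 0
G(22) = mex{0,2} = 1
G(23) = mex{1,0} = 2
P-positions are exactly the n with G(n) = 0.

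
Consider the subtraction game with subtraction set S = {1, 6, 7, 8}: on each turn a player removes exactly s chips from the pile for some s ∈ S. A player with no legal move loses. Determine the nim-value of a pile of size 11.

3

n :  0  1  2  3  4  5  6  7  8  9 10 11
G :  0  1  0  1  0  1  2  3  2  3  2  3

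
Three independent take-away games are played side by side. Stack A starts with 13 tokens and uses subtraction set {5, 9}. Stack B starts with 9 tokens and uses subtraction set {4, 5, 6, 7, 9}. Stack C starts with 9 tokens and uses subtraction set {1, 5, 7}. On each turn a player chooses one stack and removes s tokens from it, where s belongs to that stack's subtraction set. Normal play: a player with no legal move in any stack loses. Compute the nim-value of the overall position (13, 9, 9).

1

Stack A, S = {5, 9}:
G(0) = 0
G(1) = mex{} = 0
G(2) = mex{} = 0
G(3) = mex{} = 0
G(4) = mex{} = 0
G(5) = mex{0} = 1
G(6) = mex{0} = 1
G(7) = mex{0} = 1
G(8) = mex{0} = 1
G(9) = mex{0,0} = 1
G(10) = mex{1,0} = 2
G(11) = mex{1,0} = 2
G(12) = mex{1,0} = 2
G(13) = mex{1,0} = 2
G_A(13) = 2.
Stack B, S = {4, 5, 6, 7, 9}:
G(0) = 0
G(1) = mex{} = 0
G(2) = mex{} = 0
G(3) = mex{} = 0
G(4) = mex{0} = 1
G(5) = mex{0,0} = 1
G(6) = mex{0,0,0} = 1
G(7) = mex{0,0,0,0} = 1
G(8) = mex{1,0,0,0} = 2
G(9) = mex{1,1,0,0,0} = 2
G_B(9) = 2.
Stack C, S = {1, 5, 7}:
G(0) = 0
G(1) = mex{0} = 1
G(2) = mex{1} = 0
G(3) = mex{0} = 1
G(4) = mex{1} = 0
G(5) = mex{0,0} = 1
G(6) = mex{1,1} = 0
G(7) = mex{0,0,0} = 1
G(8) = mex{1,1,1} = 0
G(9) = mex{0,0,0} = 1
G_C(9) = 1.
Combined Grundy value = 2 ⊕ 2 ⊕ 1 = 1.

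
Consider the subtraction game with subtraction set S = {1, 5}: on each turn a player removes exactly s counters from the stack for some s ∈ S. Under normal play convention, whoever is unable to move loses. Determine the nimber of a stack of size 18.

G(0) = 0
G(1) = mex{0} = 1
G(2) = mex{1} = 0
G(3) = mex{0} = 1
G(4) = mex{1} = 0
G(5) = mex{0,0} = 1
G(6) = mex{1,1} = 0
G(7) = mex{0,0} = 1
G(8) = mex{1,1} = 0
G(9) = mex{0,0} = 1
G(10) = mex{1,1} = 0
G(11) = mex{0,0} = 1
G(12) = mex{1,1} = 0
G(13) = mex{0,0} = 1
G(14) = mex{1,1} = 0
G(15) = mex{0,0} = 1
G(16) = mex{1,1} = 0
G(17) = mex{0,0} = 1
G(18) = mex{1,1} = 0

0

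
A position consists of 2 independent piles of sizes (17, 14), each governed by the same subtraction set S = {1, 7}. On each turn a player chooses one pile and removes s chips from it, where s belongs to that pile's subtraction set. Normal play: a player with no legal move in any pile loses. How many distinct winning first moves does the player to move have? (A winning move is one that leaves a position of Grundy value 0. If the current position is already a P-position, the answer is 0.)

All piles use S = {1, 7}:
G(0) = 0
G(1) = mex{0} = 1
G(2) = mex{1} = 0
G(3) = mex{0} = 1
G(4) = mex{1} = 0
G(5) = mex{0} = 1
G(6) = mex{1} = 0
G(7) = mex{0,0} = 1
G(8) = mex{1,1} = 0
G(9) = mex{0,0} = 1
G(10) = mex{1,1} = 0
G(11) = mex{0,0} = 1
G(12) = mex{1,1} = 0
G(13) = mex{0,0} = 1
G(14) = mex{1,1} = 0
G(15) = mex{0,0} = 1
G(16) = mex{1,1} = 0
G(17) = mex{0,0} = 1
Pile A: G(17) = 1.
Pile B: G(14) = 0.
Combined Grundy value = 1 ⊕ 0 = 1.
A winning move leaves total XOR = 0, i.e. changes one component's Grundy value g to g ⊕ X where X is the current total.
Pile A: need g' = 1⊕1 = 0. Options: 17−1→G=0, 17−7→G=0. Hits: 2.
Pile B: need g' = 0⊕1 = 1. Options: 14−1→G=1, 14−7→G=1. Hits: 2.

4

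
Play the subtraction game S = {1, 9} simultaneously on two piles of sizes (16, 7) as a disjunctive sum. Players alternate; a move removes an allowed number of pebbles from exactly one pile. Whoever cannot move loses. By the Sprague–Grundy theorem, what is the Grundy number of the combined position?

1

All piles use S = {1, 9}:
G(0) = 0
G(1) = mex{0} = 1
G(2) = mex{1} = 0
G(3) = mex{0} = 1
G(4) = mex{1} = 0
G(5) = mex{0} = 1
G(6) = mex{1} = 0
G(7) = mex{0} = 1
G(8) = mex{1} = 0
G(9) = mex{0,0} = 1
G(10) = mex{1,1} = 0
G(11) = mex{0,0} = 1
G(12) = mex{1,1} = 0
G(13) = mex{0,0} = 1
G(14) = mex{1,1} = 0
G(15) = mex{0,0} = 1
G(16) = mex{1,1} = 0
Pile A: G(16) = 0.
Pile B: G(7) = 1.
Combined Grundy value = 0 ⊕ 1 = 1.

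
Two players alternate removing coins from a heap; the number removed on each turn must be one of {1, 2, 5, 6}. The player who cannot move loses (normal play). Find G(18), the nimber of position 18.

1

G(0) = 0
G(1) = mex{0} = 1
G(2) = mex{1,0} = 2
G(3) = mex{2,1} = 0
G(4) = mex{0,2} = 1
G(5) = mex{1,0,0} = 2
G(6) = mex{2,1,1,0} = 3
G(7) = mex{3,2,2,1} = 0
G(8) = mex{0,3,0,2} = 1
G(9) = mex{1,0,1,0} = 2
G(10) = mex{2,1,2,1} = 0
G(11) = mex{0,2,3,2} = 1
G(12) = mex{1,0,0,3} = 2
G(13) = mex{2,1,1,0} = 3
G(14) = mex{3,2,2,1} = 0
G(15) = mex{0,3,0,2} = 1
G(16) = mex{1,0,1,0} = 2
G(17) = mex{2,1,2,1} = 0
G(18) = mex{0,2,3,2} = 1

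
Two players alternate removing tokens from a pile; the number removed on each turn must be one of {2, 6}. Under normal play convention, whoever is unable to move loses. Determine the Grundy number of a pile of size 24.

G(0) = 0
G(1) = mex{} = 0
G(2) = mex{0} = 1
G(3) = mex{0} = 1
G(4) = mex{1} = 0
G(5) = mex{1} = 0
G(6) = mex{0,0} = 1
G(7) = mex{0,0} = 1
G(8) = mex{1,1} = 0
G(9) = mex{1,1} = 0
G(10) = mex{0,0} = 1
G(11) = mex{0,0} = 1
G(12) = mex{1,1} = 0
G(13) = mex{1,1} = 0
G(14) = mex{0,0} = 1
G(15) = mex{0,0} = 1
G(16) = mex{1,1} = 0
G(17) = mex{1,1} = 0
G(18) = mex{0,0} = 1
G(19) = mex{0,0} = 1
G(20) = mex{1,1} = 0
G(21) = mex{1,1} = 0
G(22) = mex{0,0} = 1
G(23) = mex{0,0} = 1
G(24) = mex{1,1} = 0

0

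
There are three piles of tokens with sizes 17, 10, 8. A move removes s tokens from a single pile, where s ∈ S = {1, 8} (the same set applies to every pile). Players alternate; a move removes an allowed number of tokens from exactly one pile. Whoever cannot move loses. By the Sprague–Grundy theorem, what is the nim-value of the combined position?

1

All piles use S = {1, 8}:
G(0) = 0
G(1) = mex{0} = 1
G(2) = mex{1} = 0
G(3) = mex{0} = 1
G(4) = mex{1} = 0
G(5) = mex{0} = 1
G(6) = mex{1} = 0
G(7) = mex{0} = 1
G(8) = mex{1,0} = 2
G(9) = mex{2,1} = 0
G(10) = mex{0,0} = 1
G(11) = mex{1,1} = 0
G(12) = mex{0,0} = 1
G(13) = mex{1,1} = 0
G(14) = mex{0,0} = 1
G(15) = mex{1,1} = 0
G(16) = mex{0,2} = 1
G(17) = mex{1,0} = 2
Pile A: G(17) = 2.
Pile B: G(10) = 1.
Pile C: G(8) = 2.
Combined Grundy value = 2 ⊕ 1 ⊕ 2 = 1.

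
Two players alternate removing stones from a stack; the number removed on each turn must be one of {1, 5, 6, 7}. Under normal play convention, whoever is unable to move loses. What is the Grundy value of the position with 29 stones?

1

n :  0  1  2  3  4  5  6  7  8  9 10 11 12 13 14 15 16 17 18 19 20 21 22 23 24 25 26 27 28 29
G :  0  1  0  1  0  1  2  3  2  3  2  3  0  1  0  1  0  1  2  3  2  3  2  3  0  1  0  1  0  1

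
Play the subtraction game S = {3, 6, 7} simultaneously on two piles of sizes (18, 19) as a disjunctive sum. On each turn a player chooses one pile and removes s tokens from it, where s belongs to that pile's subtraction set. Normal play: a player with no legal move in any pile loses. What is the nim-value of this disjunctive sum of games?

All piles use S = {3, 6, 7}:
G(0) = 0
G(1) = mex{} = 0
G(2) = mex{} = 0
G(3) = mex{0} = 1
G(4) = mex{0} = 1
G(5) = mex{0} = 1
G(6) = mex{1,0} = 2
G(7) = mex{1,0,0} = 2
G(8) = mex{1,0,0} = 2
G(9) = mex{2,1,0} = 3
G(10) = mex{2,1,1} = 0
G(11) = mex{2,1,1} = 0
G(12) = mex{3,2,1} = 0
G(13) = mex{0,2,2} = 1
G(14) = mex{0,2,2} = 1
G(15) = mex{0,3,2} = 1
G(16) = mex{1,0,3} = 2
G(17) = mex{1,0,0} = 2
G(18) = mex{1,0,0} = 2
G(19) = mex{2,1,0} = 3
Pile A: G(18) = 2.
Pile B: G(19) = 3.
Combined Grundy value = 2 ⊕ 3 = 1.

1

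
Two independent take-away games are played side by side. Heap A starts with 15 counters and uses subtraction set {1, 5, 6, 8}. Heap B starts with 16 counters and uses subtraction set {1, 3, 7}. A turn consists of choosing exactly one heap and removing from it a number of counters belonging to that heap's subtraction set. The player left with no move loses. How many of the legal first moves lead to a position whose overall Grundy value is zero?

0

Heap A, S = {1, 5, 6, 8}:
n :  0  1  2  3  4  5  6  7  8  9 10 11 12 13 14 15
G :  0  1  0  1  0  1  2  3  2  3  2  0  1  0  1  0
G_A(15) = 0.
Heap B, S = {1, 3, 7}:
n :  0  1  2  3  4  5  6  7  8  9 10 11 12 13 14 15 16
G :  0  1  0  1  0  1  0  1  0  1  0  1  0  1  0  1  0
G_B(16) = 0.
Combined Grundy value = 0 ⊕ 0 = 0.
A winning move leaves total XOR = 0, i.e. changes one component's Grundy value g to g ⊕ X where X is the current total.
Heap A: target g' = 0⊕0 = 0, but every legal move changes the Grundy value (mex property), so 0 moves.
Heap B: target g' = 0⊕0 = 0, but every legal move changes the Grundy value (mex property), so 0 moves.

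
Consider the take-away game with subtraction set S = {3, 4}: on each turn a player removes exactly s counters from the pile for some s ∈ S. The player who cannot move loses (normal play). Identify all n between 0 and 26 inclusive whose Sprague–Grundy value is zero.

n :  0  1  2  3  4  5  6  7  8  9 10 11 12 13 14 15 16 17 18 19 20 21 22 23 24 25 26
G :  0  0  0  1  1  1  2  0  0  0  1  1  1  2  0  0  0  1  1  1  2  0  0  0  1  1  1
P-positions are exactly the n with G(n) = 0.

0, 1, 2, 7, 8, 9, 14, 15, 16, 21, 22, 23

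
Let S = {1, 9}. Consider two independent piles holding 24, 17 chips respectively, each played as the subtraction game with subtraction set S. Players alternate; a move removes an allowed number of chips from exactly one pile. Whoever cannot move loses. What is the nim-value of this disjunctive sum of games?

All piles use S = {1, 9}:
n :  0  1  2  3  4  5  6  7  8  9 10 11 12 13 14 15 16 17 18 19 20 21 22 23 24
G :  0  1  0  1  0  1  0  1  0  1  0  1  0  1  0  1  0  1  0  1  0  1  0  1  0
Pile A: G(24) = 0.
Pile B: G(17) = 1.
Combined Grundy value = 0 ⊕ 1 = 1.

1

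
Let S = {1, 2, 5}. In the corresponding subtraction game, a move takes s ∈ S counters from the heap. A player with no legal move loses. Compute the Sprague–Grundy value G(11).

n :  0  1  2  3  4  5  6  7  8  9 10 11
G :  0  1  2  0  1  2  0  1  2  0  1  2

2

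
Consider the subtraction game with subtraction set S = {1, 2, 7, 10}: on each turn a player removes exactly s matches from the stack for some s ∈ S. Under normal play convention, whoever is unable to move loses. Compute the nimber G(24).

0

G(0) = 0
G(1) = mex{0} = 1
G(2) = mex{1,0} = 2
G(3) = mex{2,1} = 0
G(4) = mex{0,2} = 1
G(5) = mex{1,0} = 2
G(6) = mex{2,1} = 0
G(7) = mex{0,2,0} = 1
G(8) = mex{1,0,1} = 2
G(9) = mex{2,1,2} = 0
G(10) = mex{0,2,0,0} = 1
G(11) = mex{1,0,1,1} = 2
G(12) = mex{2,1,2,2} = 0
G(13) = mex{0,2,0,0} = 1
G(14) = mex{1,0,1,1} = 2
G(15) = mex{2,1,2,2} = 0
G(16) = mex{0,2,0,0} = 1
G(17) = mex{1,0,1,1} = 2
G(18) = mex{2,1,2,2} = 0
G(19) = mex{0,2,0,0} = 1
G(20) = mex{1,0,1,1} = 2
G(21) = mex{2,1,2,2} = 0
G(22) = mex{0,2,0,0} = 1
G(23) = mex{1,0,1,1} = 2
G(24) = mex{2,1,2,2} = 0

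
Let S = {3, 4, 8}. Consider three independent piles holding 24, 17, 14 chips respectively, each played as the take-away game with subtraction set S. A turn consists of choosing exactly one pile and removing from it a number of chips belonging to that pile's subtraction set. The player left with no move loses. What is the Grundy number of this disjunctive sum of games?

1

All piles use S = {3, 4, 8}:
G(0) = 0
G(1) = mex{} = 0
G(2) = mex{} = 0
G(3) = mex{0} = 1
G(4) = mex{0,0} = 1
G(5) = mex{0,0} = 1
G(6) = mex{1,0} = 2
G(7) = mex{1,1} = 0
G(8) = mex{1,1,0} = 2
G(9) = mex{2,1,0} = 3
G(10) = mex{0,2,0} = 1
G(11) = mex{2,0,1} = 3
G(12) = mex{3,2,1} = 0
G(13) = mex{1,3,1} = 0
G(14) = mex{3,1,2} = 0
G(15) = mex{0,3,0} = 1
G(16) = mex{0,0,2} = 1
G(17) = mex{0,0,3} = 1
G(18) = mex{1,0,1} = 2
G(19) = mex{1,1,3} = 0
G(20) = mex{1,1,0} = 2
G(21) = mex{2,1,0} = 3
G(22) = mex{0,2,0} = 1
G(23) = mex{2,0,1} = 3
G(24) = mex{3,2,1} = 0
Pile A: G(24) = 0.
Pile B: G(17) = 1.
Pile C: G(14) = 0.
Combined Grundy value = 0 ⊕ 1 ⊕ 0 = 1.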